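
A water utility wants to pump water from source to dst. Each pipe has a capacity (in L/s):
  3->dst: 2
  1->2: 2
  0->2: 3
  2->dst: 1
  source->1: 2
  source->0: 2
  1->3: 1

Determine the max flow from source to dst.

2

Augment source->1->3->dst: bottleneck 1. Total 1.
Augment source->1->2->dst: bottleneck 1. Total 2.
No augmenting path remains in the residual graph.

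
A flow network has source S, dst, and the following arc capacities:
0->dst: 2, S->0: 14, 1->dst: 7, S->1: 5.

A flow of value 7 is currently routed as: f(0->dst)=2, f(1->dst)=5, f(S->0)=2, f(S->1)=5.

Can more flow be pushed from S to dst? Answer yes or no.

No

Residual reachable from S: {0, S}; dst is not reachable.
Saturated cut: S->1, 0->dst with total capacity 7 = current flow value. Flow is maximum.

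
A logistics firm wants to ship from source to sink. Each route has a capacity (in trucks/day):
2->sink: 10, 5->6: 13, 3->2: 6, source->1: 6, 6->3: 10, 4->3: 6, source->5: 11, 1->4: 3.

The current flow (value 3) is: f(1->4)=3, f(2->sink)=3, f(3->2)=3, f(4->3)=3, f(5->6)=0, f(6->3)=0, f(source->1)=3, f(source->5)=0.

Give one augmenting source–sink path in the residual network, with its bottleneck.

source->5->6->3->2->sink, bottleneck 3

Residual along source->5->6->3->2->sink: source->5: 11, 5->6: 13, 6->3: 10, 3->2: 3, 2->sink: 7.
Bottleneck = min = 3.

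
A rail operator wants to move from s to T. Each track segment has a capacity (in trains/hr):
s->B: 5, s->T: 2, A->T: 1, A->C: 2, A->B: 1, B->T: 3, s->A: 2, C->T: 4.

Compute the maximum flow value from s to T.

7

Augment s->T: bottleneck 2. Total 2.
Augment s->A->T: bottleneck 1. Total 3.
Augment s->B->T: bottleneck 3. Total 6.
Augment s->A->C->T: bottleneck 1. Total 7.
No augmenting path remains in the residual graph.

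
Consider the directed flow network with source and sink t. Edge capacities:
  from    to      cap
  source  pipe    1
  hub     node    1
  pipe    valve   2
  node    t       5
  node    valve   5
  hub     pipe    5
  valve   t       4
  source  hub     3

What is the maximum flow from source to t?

Augment source→hub→node→t: bottleneck 1. Total 1.
Augment source→pipe→valve→t: bottleneck 1. Total 2.
Augment source→hub→pipe→valve→t: bottleneck 1. Total 3.
No augmenting path remains in the residual graph.

3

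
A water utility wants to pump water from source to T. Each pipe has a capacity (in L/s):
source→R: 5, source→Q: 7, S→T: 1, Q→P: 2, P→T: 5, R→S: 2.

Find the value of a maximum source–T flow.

Augment source→Q→P→T: bottleneck 2. Total 2.
Augment source→R→S→T: bottleneck 1. Total 3.
No augmenting path remains in the residual graph.

3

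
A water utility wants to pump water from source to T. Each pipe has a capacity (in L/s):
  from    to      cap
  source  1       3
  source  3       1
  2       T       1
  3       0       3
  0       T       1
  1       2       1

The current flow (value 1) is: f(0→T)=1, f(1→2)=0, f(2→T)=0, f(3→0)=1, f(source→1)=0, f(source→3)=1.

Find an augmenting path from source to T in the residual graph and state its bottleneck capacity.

Residual along source→1→2→T: source→1: 3, 1→2: 1, 2→T: 1.
Bottleneck = min = 1.

source→1→2→T, bottleneck 1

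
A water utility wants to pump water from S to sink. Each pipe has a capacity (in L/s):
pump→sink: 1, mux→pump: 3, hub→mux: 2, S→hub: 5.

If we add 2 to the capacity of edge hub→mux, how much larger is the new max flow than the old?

Original max flow = 1.
Edge hub→mux does not cross the min cut (source side {S, hub, mux, pump}), so extra capacity there cannot help.
New max flow = 1. Increase = 0.

0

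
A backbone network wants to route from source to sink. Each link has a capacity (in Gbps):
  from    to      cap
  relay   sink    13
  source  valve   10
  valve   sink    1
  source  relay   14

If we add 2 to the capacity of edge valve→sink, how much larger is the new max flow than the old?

2

Original max flow = 14.
After raising cap(valve→sink), augmenting paths through that edge carry 2 more units.
New max flow = 16. Increase = 2.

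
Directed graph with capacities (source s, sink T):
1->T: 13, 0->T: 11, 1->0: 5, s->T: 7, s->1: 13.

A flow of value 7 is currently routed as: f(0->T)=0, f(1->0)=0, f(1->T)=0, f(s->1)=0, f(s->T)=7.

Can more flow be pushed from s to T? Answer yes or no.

Residual path s->1->T has bottleneck 13 > 0.
Pushing 13 along it raises the flow to 20, so the given flow is not maximum.

Yes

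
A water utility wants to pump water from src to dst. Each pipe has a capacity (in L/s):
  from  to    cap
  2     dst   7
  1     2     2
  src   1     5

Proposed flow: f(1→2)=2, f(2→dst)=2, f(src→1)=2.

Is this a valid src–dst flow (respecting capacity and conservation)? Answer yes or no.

Every edge has 0 ≤ f(e) ≤ cap(e).
At each intermediate node, inflow equals outflow.

Yes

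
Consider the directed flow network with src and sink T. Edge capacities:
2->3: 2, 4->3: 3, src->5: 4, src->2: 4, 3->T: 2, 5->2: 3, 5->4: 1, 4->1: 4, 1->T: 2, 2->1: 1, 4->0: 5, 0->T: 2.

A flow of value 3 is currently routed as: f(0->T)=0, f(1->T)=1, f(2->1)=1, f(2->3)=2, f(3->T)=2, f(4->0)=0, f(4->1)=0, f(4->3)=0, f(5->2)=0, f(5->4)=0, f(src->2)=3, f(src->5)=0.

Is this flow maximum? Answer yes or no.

Residual path src->5->4->0->T has bottleneck 1 > 0.
Pushing 1 along it raises the flow to 4, so the given flow is not maximum.

No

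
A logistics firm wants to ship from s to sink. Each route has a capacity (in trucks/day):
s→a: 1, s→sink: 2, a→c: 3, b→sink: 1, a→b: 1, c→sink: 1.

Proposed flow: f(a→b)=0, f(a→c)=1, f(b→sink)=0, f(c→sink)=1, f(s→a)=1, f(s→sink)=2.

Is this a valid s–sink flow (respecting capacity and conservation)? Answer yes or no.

Every edge has 0 ≤ f(e) ≤ cap(e).
At each intermediate node, inflow equals outflow.

Yes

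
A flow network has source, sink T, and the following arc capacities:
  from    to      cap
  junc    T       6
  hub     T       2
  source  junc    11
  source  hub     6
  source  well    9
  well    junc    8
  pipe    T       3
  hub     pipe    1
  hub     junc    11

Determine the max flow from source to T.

9

Augment source→hub→T: bottleneck 2. Total 2.
Augment source→junc→T: bottleneck 6. Total 8.
Augment source→hub→pipe→T: bottleneck 1. Total 9.
No augmenting path remains in the residual graph.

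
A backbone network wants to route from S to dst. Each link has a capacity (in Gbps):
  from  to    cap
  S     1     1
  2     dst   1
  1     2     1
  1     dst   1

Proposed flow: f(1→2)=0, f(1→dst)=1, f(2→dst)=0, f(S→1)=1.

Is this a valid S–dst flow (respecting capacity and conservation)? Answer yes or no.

Yes

Every edge has 0 ≤ f(e) ≤ cap(e).
At each intermediate node, inflow equals outflow.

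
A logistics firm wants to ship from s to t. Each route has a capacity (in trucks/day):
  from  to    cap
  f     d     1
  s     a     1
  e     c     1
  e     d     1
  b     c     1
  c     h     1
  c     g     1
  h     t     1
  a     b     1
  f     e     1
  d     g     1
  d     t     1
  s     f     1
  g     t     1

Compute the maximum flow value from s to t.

2

Augment s->f->d->t: bottleneck 1. Total 1.
Augment s->a->b->c->g->t: bottleneck 1. Total 2.
No augmenting path remains in the residual graph.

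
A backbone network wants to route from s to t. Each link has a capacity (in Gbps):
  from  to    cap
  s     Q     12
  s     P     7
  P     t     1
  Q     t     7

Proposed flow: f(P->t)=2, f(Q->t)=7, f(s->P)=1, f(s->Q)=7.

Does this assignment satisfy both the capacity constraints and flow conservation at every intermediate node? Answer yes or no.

No

Capacity violated on P->t: flow 2 > capacity 1.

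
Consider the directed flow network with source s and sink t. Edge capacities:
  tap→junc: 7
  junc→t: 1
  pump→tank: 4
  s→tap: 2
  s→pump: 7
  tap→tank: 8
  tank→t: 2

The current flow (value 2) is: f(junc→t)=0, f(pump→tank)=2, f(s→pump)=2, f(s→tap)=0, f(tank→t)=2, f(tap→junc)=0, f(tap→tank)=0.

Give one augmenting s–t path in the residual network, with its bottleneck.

Residual along s→tap→junc→t: s→tap: 2, tap→junc: 7, junc→t: 1.
Bottleneck = min = 1.

s→tap→junc→t, bottleneck 1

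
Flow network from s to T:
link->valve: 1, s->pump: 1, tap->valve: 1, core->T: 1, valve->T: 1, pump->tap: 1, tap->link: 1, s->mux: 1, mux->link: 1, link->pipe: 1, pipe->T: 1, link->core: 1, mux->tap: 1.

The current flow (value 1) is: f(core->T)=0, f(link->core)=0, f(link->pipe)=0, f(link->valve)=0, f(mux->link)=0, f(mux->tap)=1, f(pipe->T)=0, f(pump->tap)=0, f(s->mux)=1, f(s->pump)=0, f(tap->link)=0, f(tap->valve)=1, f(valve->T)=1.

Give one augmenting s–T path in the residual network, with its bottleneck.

s->pump->tap->link->core->T, bottleneck 1

Residual along s->pump->tap->link->core->T: s->pump: 1, pump->tap: 1, tap->link: 1, link->core: 1, core->T: 1.
Bottleneck = min = 1.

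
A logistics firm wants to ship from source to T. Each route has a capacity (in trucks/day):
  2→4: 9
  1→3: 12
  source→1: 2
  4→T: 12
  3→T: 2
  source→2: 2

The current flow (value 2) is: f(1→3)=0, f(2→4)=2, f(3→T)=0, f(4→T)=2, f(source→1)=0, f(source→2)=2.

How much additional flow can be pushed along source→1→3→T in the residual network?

2

Residual capacities along the path: source→1: 2, 1→3: 12, 3→T: 2.
Minimum is 2.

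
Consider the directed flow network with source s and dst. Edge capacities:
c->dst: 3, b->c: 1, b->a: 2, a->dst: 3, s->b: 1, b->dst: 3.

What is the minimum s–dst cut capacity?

1

Max flow = 1 (via 1 augmenting path).
In the residual at optimum, the set reachable from s is {s}.
Cut edges: s->b (cap 1). Sum = 1.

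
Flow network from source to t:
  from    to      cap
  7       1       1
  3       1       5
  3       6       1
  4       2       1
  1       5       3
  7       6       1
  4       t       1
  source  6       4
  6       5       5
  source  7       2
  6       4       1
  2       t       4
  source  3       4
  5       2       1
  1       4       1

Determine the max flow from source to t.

Augment source->6->4->t: bottleneck 1. Total 1.
Augment source->6->5->2->t: bottleneck 1. Total 2.
Augment source->3->1->4->2->t: bottleneck 1. Total 3.
No augmenting path remains in the residual graph.

3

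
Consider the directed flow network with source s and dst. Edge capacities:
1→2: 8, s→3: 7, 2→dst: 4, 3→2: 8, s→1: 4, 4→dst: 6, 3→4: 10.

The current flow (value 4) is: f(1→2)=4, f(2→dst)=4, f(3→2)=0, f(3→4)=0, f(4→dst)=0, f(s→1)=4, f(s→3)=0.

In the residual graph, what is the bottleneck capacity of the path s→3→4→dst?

6

Residual capacities along the path: s→3: 7, 3→4: 10, 4→dst: 6.
Minimum is 6.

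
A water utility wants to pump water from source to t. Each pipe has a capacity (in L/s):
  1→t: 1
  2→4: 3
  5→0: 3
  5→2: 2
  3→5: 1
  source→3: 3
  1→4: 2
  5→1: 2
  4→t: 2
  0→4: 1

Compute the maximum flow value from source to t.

1

Augment source→3→5→1→t: bottleneck 1. Total 1.
No augmenting path remains in the residual graph.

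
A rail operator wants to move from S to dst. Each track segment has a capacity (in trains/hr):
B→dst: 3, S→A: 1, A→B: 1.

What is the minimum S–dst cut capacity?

Max flow = 1 (via 1 augmenting path).
In the residual at optimum, the set reachable from S is {S}.
Cut edges: S→A (cap 1). Sum = 1.

1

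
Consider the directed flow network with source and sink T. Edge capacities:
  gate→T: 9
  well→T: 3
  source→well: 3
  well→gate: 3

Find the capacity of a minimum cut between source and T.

Max flow = 3 (via 1 augmenting path).
In the residual at optimum, the set reachable from source is {source}.
Cut edges: source→well (cap 3). Sum = 3.

3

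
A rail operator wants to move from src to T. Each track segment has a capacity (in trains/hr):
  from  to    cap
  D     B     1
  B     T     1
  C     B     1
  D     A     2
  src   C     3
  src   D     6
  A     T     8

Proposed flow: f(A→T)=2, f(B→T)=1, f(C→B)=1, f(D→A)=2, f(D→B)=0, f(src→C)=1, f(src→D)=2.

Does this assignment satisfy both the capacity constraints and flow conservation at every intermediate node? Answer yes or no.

Yes

Every edge has 0 ≤ f(e) ≤ cap(e).
At each intermediate node, inflow equals outflow.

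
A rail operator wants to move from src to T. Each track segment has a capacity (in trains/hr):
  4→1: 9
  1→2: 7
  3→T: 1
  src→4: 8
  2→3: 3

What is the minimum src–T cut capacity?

Max flow = 1 (via 1 augmenting path).
In the residual at optimum, the set reachable from src is {1, 2, 3, 4, src}.
Cut edges: 3→T (cap 1). Sum = 1.

1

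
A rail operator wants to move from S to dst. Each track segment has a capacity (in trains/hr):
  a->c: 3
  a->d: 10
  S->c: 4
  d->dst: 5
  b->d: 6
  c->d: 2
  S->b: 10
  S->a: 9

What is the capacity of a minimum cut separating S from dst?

Max flow = 5 (via 1 augmenting path).
In the residual at optimum, the set reachable from S is {S, a, b, c, d}.
Cut edges: d->dst (cap 5). Sum = 5.

5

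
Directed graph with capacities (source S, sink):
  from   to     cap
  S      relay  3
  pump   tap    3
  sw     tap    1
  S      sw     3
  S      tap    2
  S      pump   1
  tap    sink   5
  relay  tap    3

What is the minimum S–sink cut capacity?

Max flow = 5 (via 4 augmenting paths).
In the residual at optimum, the set reachable from S is {S, pump, relay, sw, tap}.
Cut edges: tap→sink (cap 5). Sum = 5.

5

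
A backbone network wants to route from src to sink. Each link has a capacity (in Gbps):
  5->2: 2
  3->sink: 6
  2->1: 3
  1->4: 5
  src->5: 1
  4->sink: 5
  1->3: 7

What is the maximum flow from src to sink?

1

Augment src->5->2->1->4->sink: bottleneck 1. Total 1.
No augmenting path remains in the residual graph.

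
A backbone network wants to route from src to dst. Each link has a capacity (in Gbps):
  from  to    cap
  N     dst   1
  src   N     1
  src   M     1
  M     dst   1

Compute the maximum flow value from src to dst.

Augment src->N->dst: bottleneck 1. Total 1.
Augment src->M->dst: bottleneck 1. Total 2.
No augmenting path remains in the residual graph.

2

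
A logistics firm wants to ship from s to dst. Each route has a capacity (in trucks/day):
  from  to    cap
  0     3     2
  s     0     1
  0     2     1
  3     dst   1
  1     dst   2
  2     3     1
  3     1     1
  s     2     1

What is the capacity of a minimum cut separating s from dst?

Max flow = 2 (via 2 augmenting paths).
In the residual at optimum, the set reachable from s is {s}.
Cut edges: s→0 (cap 1), s→2 (cap 1). Sum = 2.

2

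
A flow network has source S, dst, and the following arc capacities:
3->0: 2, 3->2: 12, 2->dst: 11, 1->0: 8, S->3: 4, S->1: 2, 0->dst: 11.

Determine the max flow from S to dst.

6

Augment S->1->0->dst: bottleneck 2. Total 2.
Augment S->3->0->dst: bottleneck 2. Total 4.
Augment S->3->2->dst: bottleneck 2. Total 6.
No augmenting path remains in the residual graph.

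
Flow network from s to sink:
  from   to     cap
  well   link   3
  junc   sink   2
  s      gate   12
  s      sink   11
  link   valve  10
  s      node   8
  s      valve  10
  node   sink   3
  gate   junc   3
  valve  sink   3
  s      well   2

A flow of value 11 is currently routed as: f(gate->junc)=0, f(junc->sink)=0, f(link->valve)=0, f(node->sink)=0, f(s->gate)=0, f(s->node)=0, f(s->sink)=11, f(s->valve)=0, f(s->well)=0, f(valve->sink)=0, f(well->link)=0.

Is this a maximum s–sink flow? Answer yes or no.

Residual path s->valve->sink has bottleneck 3 > 0.
Pushing 3 along it raises the flow to 14, so the given flow is not maximum.

No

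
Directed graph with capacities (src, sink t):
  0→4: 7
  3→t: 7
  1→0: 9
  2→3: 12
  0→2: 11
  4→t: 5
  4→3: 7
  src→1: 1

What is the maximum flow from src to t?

1

Augment src→1→0→4→t: bottleneck 1. Total 1.
No augmenting path remains in the residual graph.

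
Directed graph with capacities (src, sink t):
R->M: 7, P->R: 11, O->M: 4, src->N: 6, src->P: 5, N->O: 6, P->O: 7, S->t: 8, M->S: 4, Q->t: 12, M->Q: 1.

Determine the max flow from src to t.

Augment src->P->O->M->S->t: bottleneck 4. Total 4.
Augment src->P->R->M->Q->t: bottleneck 1. Total 5.
No augmenting path remains in the residual graph.

5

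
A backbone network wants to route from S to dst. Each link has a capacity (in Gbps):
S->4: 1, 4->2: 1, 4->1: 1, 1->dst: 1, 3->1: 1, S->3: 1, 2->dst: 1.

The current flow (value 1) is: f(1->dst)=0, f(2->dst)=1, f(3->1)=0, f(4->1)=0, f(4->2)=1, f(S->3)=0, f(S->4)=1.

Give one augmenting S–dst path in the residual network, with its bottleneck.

Residual along S->3->1->dst: S->3: 1, 3->1: 1, 1->dst: 1.
Bottleneck = min = 1.

S->3->1->dst, bottleneck 1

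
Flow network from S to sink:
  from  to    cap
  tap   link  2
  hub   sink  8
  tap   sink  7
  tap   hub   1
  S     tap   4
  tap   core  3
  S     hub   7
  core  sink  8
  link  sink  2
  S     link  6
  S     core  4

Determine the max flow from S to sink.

Augment S->tap->sink: bottleneck 4. Total 4.
Augment S->hub->sink: bottleneck 7. Total 11.
Augment S->core->sink: bottleneck 4. Total 15.
Augment S->link->sink: bottleneck 2. Total 17.
No augmenting path remains in the residual graph.

17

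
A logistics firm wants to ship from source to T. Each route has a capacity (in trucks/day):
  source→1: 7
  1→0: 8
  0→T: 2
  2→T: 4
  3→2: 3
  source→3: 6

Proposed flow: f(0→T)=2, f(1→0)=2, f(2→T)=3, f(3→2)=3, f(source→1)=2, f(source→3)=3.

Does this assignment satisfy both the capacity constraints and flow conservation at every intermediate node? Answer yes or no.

Every edge has 0 ≤ f(e) ≤ cap(e).
At each intermediate node, inflow equals outflow.

Yes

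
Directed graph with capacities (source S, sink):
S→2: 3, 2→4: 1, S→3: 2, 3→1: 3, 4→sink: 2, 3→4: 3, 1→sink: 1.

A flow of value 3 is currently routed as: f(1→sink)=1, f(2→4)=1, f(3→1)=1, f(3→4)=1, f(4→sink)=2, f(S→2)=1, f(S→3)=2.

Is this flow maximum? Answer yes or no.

Residual reachable from S: {2, S}; sink is not reachable.
Saturated cut: S→3, 2→4 with total capacity 3 = current flow value. Flow is maximum.

Yes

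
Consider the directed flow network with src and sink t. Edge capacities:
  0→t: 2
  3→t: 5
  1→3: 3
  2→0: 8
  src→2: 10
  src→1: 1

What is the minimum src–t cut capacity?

3

Max flow = 3 (via 2 augmenting paths).
In the residual at optimum, the set reachable from src is {0, 2, src}.
Cut edges: src→1 (cap 1), 0→t (cap 2). Sum = 3.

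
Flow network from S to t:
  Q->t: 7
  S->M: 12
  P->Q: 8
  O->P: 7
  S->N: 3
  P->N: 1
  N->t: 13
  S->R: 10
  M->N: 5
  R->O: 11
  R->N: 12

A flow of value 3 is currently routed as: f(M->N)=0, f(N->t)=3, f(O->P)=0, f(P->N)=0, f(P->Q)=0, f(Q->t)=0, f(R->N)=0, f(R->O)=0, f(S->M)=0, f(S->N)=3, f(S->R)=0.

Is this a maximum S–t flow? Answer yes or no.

Residual path S->R->N->t has bottleneck 10 > 0.
Pushing 10 along it raises the flow to 13, so the given flow is not maximum.

No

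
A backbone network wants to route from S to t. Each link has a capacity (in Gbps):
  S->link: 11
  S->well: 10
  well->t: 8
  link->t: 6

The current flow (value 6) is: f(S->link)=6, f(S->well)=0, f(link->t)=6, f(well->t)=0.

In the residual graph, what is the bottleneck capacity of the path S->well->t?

Residual capacities along the path: S->well: 10, well->t: 8.
Minimum is 8.

8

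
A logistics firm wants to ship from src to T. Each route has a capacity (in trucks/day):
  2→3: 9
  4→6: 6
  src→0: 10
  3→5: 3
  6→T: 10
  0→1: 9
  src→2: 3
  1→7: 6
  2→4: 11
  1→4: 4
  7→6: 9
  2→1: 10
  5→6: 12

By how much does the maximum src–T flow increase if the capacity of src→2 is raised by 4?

Original max flow = 10.
Edge src→2 does not cross the min cut (source side {0, 1, 2, 3, 4, 5, 6, 7, src}), so extra capacity there cannot help.
New max flow = 10. Increase = 0.

0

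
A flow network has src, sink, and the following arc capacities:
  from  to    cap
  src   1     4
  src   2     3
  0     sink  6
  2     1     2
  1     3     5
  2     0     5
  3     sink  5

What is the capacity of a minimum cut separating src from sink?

7

Max flow = 7 (via 2 augmenting paths).
In the residual at optimum, the set reachable from src is {src}.
Cut edges: src→2 (cap 3), src→1 (cap 4). Sum = 7.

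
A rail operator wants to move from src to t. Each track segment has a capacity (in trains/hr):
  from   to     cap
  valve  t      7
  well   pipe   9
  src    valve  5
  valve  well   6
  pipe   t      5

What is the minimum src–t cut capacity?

5

Max flow = 5 (via 1 augmenting path).
In the residual at optimum, the set reachable from src is {src}.
Cut edges: src->valve (cap 5). Sum = 5.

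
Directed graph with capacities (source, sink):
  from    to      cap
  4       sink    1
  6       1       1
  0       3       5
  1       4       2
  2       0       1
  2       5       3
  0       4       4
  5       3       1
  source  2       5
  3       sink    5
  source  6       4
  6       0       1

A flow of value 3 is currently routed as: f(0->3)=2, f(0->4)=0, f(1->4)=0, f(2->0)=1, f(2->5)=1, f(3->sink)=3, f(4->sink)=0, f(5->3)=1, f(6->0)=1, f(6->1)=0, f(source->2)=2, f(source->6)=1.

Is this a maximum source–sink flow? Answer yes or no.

No

Residual path source->6->1->4->sink has bottleneck 1 > 0.
Pushing 1 along it raises the flow to 4, so the given flow is not maximum.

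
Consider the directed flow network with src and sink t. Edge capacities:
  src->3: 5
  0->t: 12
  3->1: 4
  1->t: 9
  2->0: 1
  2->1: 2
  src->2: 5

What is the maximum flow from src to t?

Augment src->3->1->t: bottleneck 4. Total 4.
Augment src->2->1->t: bottleneck 2. Total 6.
Augment src->2->0->t: bottleneck 1. Total 7.
No augmenting path remains in the residual graph.

7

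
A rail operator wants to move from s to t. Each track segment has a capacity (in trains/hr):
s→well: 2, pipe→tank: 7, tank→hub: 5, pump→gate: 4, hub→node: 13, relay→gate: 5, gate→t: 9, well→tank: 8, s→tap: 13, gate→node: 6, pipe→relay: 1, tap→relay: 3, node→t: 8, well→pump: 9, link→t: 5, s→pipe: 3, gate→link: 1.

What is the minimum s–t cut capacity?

8

Max flow = 8 (via 4 augmenting paths).
In the residual at optimum, the set reachable from s is {s, tap}.
Cut edges: s→pipe (cap 3), s→well (cap 2), tap→relay (cap 3). Sum = 8.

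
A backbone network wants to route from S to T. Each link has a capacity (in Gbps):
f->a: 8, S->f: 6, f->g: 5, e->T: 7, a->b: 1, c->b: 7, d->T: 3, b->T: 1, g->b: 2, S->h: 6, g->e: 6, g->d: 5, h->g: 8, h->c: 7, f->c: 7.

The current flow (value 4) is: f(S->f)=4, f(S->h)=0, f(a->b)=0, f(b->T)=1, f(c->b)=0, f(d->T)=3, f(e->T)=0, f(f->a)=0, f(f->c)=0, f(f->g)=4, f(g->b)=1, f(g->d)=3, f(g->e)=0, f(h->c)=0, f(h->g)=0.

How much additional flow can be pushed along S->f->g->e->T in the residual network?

1

Residual capacities along the path: S->f: 2, f->g: 1, g->e: 6, e->T: 7.
Minimum is 1.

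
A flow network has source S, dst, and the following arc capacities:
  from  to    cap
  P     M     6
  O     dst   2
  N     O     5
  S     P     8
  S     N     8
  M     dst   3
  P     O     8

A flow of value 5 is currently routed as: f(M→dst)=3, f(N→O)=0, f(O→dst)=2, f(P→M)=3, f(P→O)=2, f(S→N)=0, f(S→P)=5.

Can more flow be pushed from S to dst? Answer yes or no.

No

Residual reachable from S: {M, N, O, P, S}; dst is not reachable.
Saturated cut: M→dst, O→dst with total capacity 5 = current flow value. Flow is maximum.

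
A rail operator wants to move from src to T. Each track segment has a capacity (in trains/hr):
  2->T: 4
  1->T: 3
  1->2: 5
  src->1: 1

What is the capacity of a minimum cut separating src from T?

1

Max flow = 1 (via 1 augmenting path).
In the residual at optimum, the set reachable from src is {src}.
Cut edges: src->1 (cap 1). Sum = 1.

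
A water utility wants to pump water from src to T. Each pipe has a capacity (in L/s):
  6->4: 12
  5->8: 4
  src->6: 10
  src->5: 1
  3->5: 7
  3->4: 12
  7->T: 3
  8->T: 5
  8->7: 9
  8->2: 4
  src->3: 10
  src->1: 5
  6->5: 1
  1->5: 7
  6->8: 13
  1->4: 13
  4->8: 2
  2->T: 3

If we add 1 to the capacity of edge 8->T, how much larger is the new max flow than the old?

Original max flow = 11.
After raising cap(8->T), augmenting paths through that edge carry 1 more unit.
New max flow = 12. Increase = 1.

1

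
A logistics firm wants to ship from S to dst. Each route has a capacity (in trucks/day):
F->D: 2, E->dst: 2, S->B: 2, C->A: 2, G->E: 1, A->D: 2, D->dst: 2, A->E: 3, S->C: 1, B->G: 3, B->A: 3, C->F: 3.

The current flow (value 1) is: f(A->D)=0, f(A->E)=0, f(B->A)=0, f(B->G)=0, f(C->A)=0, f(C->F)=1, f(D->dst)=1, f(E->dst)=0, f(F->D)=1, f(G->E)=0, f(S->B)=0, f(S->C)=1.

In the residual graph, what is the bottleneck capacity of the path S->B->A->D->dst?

Residual capacities along the path: S->B: 2, B->A: 3, A->D: 2, D->dst: 1.
Minimum is 1.

1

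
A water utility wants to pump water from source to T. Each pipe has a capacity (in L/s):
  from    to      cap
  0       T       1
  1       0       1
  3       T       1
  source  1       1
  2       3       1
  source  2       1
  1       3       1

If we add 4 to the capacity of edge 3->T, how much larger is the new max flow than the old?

0

Original max flow = 2.
Edge 3->T does not cross the min cut (source side {source}), so extra capacity there cannot help.
New max flow = 2. Increase = 0.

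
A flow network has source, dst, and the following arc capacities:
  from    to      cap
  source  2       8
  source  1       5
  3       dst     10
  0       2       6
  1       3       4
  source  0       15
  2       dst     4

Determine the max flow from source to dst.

Augment source->2->dst: bottleneck 4. Total 4.
Augment source->1->3->dst: bottleneck 4. Total 8.
No augmenting path remains in the residual graph.

8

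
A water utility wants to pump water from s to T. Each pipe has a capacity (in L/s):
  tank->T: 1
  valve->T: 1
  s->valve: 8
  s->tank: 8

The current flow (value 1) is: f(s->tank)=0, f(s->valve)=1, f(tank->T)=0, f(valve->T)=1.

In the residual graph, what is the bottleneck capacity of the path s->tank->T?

1

Residual capacities along the path: s->tank: 8, tank->T: 1.
Minimum is 1.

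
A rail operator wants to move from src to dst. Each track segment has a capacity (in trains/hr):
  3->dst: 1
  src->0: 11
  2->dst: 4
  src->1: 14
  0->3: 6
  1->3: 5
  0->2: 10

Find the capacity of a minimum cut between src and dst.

5

Max flow = 5 (via 2 augmenting paths).
In the residual at optimum, the set reachable from src is {0, 1, 2, 3, src}.
Cut edges: 2->dst (cap 4), 3->dst (cap 1). Sum = 5.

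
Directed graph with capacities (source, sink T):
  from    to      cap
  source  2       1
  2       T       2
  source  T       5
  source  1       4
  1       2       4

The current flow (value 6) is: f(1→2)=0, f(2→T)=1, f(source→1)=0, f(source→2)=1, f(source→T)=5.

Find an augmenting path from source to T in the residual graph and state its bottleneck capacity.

source→1→2→T, bottleneck 1

Residual along source→1→2→T: source→1: 4, 1→2: 4, 2→T: 1.
Bottleneck = min = 1.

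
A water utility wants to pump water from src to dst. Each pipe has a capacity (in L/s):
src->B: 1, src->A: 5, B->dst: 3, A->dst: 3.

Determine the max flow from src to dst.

Augment src->A->dst: bottleneck 3. Total 3.
Augment src->B->dst: bottleneck 1. Total 4.
No augmenting path remains in the residual graph.

4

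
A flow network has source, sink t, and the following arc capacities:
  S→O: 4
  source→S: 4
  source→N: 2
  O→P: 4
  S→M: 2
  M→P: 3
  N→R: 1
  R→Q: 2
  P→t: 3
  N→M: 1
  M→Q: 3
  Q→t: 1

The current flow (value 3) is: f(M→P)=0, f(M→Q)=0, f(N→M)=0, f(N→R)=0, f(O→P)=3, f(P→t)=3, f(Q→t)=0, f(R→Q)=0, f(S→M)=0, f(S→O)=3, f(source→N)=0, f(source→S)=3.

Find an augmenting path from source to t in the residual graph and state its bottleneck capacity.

Residual along source→S→M→Q→t: source→S: 1, S→M: 2, M→Q: 3, Q→t: 1.
Bottleneck = min = 1.

source→S→M→Q→t, bottleneck 1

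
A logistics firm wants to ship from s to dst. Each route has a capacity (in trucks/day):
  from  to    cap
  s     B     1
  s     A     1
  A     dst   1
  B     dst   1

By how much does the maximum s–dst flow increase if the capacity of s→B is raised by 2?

0

Original max flow = 2.
Even with extra capacity on s→B, another cut of capacity 2 remains binding.
New max flow = 2. Increase = 0.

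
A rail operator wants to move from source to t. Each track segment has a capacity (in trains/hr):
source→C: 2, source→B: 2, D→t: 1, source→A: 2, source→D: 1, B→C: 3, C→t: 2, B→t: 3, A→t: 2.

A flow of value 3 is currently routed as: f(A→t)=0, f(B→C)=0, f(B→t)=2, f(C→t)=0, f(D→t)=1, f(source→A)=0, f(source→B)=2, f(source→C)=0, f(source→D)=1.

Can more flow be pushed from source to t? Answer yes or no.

Yes

Residual path source→C→t has bottleneck 2 > 0.
Pushing 2 along it raises the flow to 5, so the given flow is not maximum.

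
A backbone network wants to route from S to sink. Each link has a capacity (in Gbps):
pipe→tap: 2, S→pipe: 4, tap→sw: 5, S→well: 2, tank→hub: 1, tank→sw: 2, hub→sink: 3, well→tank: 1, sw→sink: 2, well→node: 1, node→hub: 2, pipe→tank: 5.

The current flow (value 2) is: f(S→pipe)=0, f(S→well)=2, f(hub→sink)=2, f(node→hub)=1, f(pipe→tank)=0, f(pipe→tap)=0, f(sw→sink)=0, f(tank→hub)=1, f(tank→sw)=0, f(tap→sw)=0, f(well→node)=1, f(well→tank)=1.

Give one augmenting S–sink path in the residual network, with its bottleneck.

Residual along S→pipe→tank→sw→sink: S→pipe: 4, pipe→tank: 5, tank→sw: 2, sw→sink: 2.
Bottleneck = min = 2.

S→pipe→tank→sw→sink, bottleneck 2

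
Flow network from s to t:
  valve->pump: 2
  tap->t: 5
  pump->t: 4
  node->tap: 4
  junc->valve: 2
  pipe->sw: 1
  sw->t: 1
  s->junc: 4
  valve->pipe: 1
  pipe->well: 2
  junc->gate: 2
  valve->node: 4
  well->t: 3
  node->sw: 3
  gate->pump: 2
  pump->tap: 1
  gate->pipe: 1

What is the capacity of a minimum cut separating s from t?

4

Max flow = 4 (via 2 augmenting paths).
In the residual at optimum, the set reachable from s is {s}.
Cut edges: s->junc (cap 4). Sum = 4.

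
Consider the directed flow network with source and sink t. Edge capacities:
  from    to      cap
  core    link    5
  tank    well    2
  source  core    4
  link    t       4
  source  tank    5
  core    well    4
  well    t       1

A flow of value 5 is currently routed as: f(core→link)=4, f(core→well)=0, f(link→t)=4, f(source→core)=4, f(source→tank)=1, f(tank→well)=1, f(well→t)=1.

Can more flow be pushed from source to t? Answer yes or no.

No

Residual reachable from source: {source, tank, well}; t is not reachable.
Saturated cut: source→core, well→t with total capacity 5 = current flow value. Flow is maximum.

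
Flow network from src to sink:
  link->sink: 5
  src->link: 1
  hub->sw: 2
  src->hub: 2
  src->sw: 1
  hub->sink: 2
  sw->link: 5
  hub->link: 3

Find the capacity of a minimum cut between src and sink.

4

Max flow = 4 (via 3 augmenting paths).
In the residual at optimum, the set reachable from src is {src}.
Cut edges: src->hub (cap 2), src->sw (cap 1), src->link (cap 1). Sum = 4.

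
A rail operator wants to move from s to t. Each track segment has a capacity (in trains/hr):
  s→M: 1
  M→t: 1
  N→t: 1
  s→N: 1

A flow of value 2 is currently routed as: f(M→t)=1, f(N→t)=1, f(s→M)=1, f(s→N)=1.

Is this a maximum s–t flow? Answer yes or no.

Yes

Residual reachable from s: {s}; t is not reachable.
Saturated cut: s→M, s→N with total capacity 2 = current flow value. Flow is maximum.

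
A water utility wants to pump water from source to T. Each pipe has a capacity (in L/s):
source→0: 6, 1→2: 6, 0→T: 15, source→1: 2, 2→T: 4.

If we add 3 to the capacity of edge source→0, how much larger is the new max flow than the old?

3

Original max flow = 8.
After raising cap(source→0), augmenting paths through that edge carry 3 more units.
New max flow = 11. Increase = 3.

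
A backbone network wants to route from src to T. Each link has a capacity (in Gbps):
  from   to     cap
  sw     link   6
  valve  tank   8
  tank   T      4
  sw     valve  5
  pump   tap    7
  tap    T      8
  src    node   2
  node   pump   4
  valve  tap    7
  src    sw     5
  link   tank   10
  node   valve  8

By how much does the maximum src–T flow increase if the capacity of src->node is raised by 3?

Original max flow = 7.
After raising cap(src->node), augmenting paths through that edge carry 3 more units.
New max flow = 10. Increase = 3.

3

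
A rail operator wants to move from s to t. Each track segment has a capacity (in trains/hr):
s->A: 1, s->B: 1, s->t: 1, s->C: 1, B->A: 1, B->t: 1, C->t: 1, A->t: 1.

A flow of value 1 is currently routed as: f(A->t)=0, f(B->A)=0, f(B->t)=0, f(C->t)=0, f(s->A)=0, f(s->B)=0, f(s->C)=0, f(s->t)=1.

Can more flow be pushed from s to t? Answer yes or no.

Yes

Residual path s->C->t has bottleneck 1 > 0.
Pushing 1 along it raises the flow to 2, so the given flow is not maximum.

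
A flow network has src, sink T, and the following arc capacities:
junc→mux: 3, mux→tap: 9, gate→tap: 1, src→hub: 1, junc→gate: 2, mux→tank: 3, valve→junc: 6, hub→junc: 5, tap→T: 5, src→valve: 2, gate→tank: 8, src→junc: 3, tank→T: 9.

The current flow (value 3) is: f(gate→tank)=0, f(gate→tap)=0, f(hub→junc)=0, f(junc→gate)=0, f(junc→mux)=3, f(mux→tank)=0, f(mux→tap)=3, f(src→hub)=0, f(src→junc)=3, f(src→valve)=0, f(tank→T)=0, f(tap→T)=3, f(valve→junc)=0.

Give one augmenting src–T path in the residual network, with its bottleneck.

Residual along src→hub→junc→gate→tap→T: src→hub: 1, hub→junc: 5, junc→gate: 2, gate→tap: 1, tap→T: 2.
Bottleneck = min = 1.

src→hub→junc→gate→tap→T, bottleneck 1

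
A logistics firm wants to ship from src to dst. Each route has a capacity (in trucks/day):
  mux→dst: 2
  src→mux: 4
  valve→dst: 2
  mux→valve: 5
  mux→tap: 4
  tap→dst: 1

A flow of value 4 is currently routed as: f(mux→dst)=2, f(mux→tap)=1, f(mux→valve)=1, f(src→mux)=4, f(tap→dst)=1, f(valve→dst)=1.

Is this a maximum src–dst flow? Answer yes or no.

Yes

Residual reachable from src: {src}; dst is not reachable.
Saturated cut: src→mux with total capacity 4 = current flow value. Flow is maximum.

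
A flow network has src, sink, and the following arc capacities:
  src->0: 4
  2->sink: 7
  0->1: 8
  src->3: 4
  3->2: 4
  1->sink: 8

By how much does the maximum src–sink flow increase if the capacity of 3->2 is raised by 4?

Original max flow = 8.
Edge 3->2 does not cross the min cut (source side {src}), so extra capacity there cannot help.
New max flow = 8. Increase = 0.

0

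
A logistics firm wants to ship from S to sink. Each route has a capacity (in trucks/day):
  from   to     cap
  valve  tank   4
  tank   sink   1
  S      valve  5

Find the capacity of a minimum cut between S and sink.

Max flow = 1 (via 1 augmenting path).
In the residual at optimum, the set reachable from S is {S, tank, valve}.
Cut edges: tank->sink (cap 1). Sum = 1.

1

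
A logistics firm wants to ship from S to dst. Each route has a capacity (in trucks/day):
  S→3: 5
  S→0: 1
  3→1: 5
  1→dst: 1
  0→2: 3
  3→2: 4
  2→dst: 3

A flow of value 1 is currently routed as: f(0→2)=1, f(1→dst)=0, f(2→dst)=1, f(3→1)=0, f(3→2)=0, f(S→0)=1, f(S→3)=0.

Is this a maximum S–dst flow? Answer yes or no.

No

Residual path S→3→2→dst has bottleneck 2 > 0.
Pushing 2 along it raises the flow to 3, so the given flow is not maximum.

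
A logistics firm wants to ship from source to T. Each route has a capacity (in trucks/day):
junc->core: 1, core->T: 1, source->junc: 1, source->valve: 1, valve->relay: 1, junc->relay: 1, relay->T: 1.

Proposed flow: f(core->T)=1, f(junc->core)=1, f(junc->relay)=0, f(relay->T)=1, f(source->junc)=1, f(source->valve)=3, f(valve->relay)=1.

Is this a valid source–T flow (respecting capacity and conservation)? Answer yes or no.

Capacity violated on source->valve: flow 3 > capacity 1.

No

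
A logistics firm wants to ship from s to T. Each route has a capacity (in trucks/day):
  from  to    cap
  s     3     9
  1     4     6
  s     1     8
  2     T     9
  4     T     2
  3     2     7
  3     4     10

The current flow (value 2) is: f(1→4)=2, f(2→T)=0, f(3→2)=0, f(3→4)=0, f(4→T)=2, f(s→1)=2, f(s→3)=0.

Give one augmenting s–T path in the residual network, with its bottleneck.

Residual along s→3→2→T: s→3: 9, 3→2: 7, 2→T: 9.
Bottleneck = min = 7.

s→3→2→T, bottleneck 7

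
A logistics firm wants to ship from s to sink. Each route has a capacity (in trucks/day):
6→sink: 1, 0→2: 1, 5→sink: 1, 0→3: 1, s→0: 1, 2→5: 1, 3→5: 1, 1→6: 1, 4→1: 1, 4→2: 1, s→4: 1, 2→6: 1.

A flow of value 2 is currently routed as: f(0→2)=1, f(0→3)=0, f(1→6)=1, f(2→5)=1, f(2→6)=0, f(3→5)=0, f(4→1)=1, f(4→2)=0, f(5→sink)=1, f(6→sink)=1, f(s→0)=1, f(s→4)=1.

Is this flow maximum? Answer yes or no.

Residual reachable from s: {s}; sink is not reachable.
Saturated cut: s→4, s→0 with total capacity 2 = current flow value. Flow is maximum.

Yes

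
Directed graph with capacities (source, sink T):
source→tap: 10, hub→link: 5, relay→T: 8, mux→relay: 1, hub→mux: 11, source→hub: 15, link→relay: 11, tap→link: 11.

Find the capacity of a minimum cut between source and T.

8

Max flow = 8 (via 3 augmenting paths).
In the residual at optimum, the set reachable from source is {hub, link, mux, relay, source, tap}.
Cut edges: relay→T (cap 8). Sum = 8.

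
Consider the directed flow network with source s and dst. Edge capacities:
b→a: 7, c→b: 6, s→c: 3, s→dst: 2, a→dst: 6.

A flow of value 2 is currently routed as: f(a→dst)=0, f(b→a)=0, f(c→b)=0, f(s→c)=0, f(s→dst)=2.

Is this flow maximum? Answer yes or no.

No

Residual path s→c→b→a→dst has bottleneck 3 > 0.
Pushing 3 along it raises the flow to 5, so the given flow is not maximum.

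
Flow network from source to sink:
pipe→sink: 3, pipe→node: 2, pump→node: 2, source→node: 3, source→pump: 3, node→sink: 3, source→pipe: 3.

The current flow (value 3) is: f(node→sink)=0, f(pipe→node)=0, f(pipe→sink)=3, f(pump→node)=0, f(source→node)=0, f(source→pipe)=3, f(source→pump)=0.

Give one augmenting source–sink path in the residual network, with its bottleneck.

source→node→sink, bottleneck 3

Residual along source→node→sink: source→node: 3, node→sink: 3.
Bottleneck = min = 3.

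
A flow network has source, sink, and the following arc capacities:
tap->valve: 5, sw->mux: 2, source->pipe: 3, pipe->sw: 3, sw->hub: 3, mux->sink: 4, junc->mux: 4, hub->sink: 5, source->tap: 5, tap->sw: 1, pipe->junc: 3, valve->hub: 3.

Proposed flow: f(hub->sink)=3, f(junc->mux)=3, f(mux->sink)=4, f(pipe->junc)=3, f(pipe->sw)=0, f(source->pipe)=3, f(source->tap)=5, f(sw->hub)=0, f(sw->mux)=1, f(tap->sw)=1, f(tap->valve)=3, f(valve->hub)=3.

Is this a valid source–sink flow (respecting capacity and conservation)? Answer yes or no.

Conservation fails at tap: inflow 5 ≠ outflow 4.

No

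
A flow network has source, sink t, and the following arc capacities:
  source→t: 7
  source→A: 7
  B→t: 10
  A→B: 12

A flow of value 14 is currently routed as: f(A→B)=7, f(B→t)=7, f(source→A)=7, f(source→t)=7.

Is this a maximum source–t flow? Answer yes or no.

Residual reachable from source: {source}; t is not reachable.
Saturated cut: source→A, source→t with total capacity 14 = current flow value. Flow is maximum.

Yes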